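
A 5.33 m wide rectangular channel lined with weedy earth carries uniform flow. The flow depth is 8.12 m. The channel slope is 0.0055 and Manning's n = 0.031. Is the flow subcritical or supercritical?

subcritical

Flow area A = b·y = 5.33 × 8.12 = 43.28 m². Wetted perimeter P = b + 2y = 5.33 + 2×8.12 = 21.57 m.
Hydraulic radius R = A/P = 43.28/21.57 = 2.006 m.
V = (1/n) R^(2/3) √S = (1/0.031) × 2.006^(2/3) × √0.0055 = 3.806 m/s. Hydraulic depth D_h = A/T = 43.28/5.33 = 8.12 m.
Froude number Fr = V/√(g·D_h) = 3.806/√(9.81×8.12) = 0.426, which is less than 1, so the flow is subcritical.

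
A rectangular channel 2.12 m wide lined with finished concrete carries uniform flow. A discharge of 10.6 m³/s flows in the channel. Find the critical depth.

For a rectangular channel, critical depth y_c = (q²/g)^(1/3) where q = Q/b = 10.6/2.12 = 5 m²/s.
So y_c = (5²/9.81)^(1/3) = 1.37 m.

y_c = 1.37 m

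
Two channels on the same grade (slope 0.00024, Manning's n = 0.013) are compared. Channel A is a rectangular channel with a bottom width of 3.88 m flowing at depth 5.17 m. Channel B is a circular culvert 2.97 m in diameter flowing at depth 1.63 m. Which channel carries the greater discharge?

channel A

Channel A: Flow area A = b·y = 3.88 × 5.17 = 20.06 m². Wetted perimeter P = b + 2y = 3.88 + 2×5.17 = 14.22 m. Hydraulic radius R = A/P = 20.06/14.22 = 1.411 m. Q_A = (1/0.013)·20.06·1.411^(2/3)·√0.00024 = 30.07 m³/s.
Channel B: For a circular section of diameter D = 2.97 m at depth y = 1.63 m, the central angle is θ = 2 arccos(1 − 2y/D) = 3.337 rad. Then A = (D²/8)(θ − sin θ) = 3.894 m² and P = Dθ/2 = 4.956 m. Hydraulic radius R = A/P = 3.894/4.956 = 0.7857 m. Q_B = (1/0.013)·3.894·0.7857^(2/3)·√0.00024 = 3.951 m³/s.
Q_A = 30.07 m³/s vs Q_B = 3.951 m³/s, so channel A carries more.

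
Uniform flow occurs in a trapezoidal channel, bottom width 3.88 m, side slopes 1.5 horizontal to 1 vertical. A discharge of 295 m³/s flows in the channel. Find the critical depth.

y_c = 4.89 m

At critical depth, Q² T / (g A³) = 1, i.e. A³/T = Q²/g = 295²/9.81 = 8871.
At y = 3.57 m: A³/T = 2456 — too small.
At y = 4.89 m: A³/T = 8892 — close enough.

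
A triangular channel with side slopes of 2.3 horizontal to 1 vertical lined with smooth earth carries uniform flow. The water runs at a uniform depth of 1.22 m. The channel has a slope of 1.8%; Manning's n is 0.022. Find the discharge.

Q = 14.2 m³/s

For a triangular section with side slope z = 2.3: A = zy² = 2.3×1.22² = 3.423 m²; P = 2y√(1+z²) = 2×1.22×2.508 = 6.119 m.
Hydraulic radius R = A/P = 3.423/6.119 = 0.5594 m.
Manning's equation: Q = (1/n) A R^(2/3) S^(1/2) = (1/0.022) × 3.423 × 0.5594^(2/3) × 0.018^(1/2) = 14.2 m³/s.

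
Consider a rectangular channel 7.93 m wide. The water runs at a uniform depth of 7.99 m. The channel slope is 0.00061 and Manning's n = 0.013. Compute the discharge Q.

Q = 231 m³/s

Flow area A = b·y = 7.93 × 7.99 = 63.36 m². Wetted perimeter P = b + 2y = 7.93 + 2×7.99 = 23.91 m.
Hydraulic radius R = A/P = 63.36/23.91 = 2.65 m.
Manning's equation: Q = (1/n) A R^(2/3) S^(1/2) = (1/0.013) × 63.36 × 2.65^(2/3) × 0.00061^(1/2) = 231 m³/s.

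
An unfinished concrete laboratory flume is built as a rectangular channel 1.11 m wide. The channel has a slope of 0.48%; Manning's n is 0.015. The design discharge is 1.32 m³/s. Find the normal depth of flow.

y_n = 0.592 m

Manning's equation rearranged: A R^(2/3) = nQ / (1·√S) = 0.015 × 1.32 / (√0.0048) = 0.2858.
At y = 0.647 m: A R^(2/3) = 0.3209 — over.
At y = 0.592 m: A R^(2/3) = 0.2855 — ≈ 0.2858.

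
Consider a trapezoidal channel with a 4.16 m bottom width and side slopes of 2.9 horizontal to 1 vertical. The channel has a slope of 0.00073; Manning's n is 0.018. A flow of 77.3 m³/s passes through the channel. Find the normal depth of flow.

y_n = 2.91 m

Manning's equation rearranged: A R^(2/3) = nQ / (1·√S) = 0.018 × 77.3 / (√0.00073) = 51.5.
At y = 3.4 m: A R^(2/3) = 73.26 — over.
At y = 2.29 m: A R^(2/3) = 30.34 — short.
At y = 2.91 m: A R^(2/3) = 51.51 — close enough.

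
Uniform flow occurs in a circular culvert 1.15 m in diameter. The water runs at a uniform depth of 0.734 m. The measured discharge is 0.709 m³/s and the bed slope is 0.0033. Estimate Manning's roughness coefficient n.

n = 0.027

For a circular section of diameter D = 1.15 m at depth y = 0.734 m, the central angle is θ = 2 arccos(1 − 2y/D) = 3.702 rad. Then A = (D²/8)(θ − sin θ) = 0.6998 m² and P = Dθ/2 = 2.129 m.
Hydraulic radius R = A/P = 0.6998/2.129 = 0.3288 m.
Rearranging Manning's equation: n = (1/Q) A R^(2/3) S^(1/2) = (1/0.709) × 0.6998 × 0.3288^(2/3) × √0.0033 = 0.027.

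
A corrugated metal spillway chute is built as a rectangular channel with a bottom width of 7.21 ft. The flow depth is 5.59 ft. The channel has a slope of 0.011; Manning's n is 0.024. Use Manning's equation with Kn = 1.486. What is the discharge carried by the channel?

Q = 442 ft³/s

Flow area A = b·y = 7.21 × 5.59 = 40.3 ft². Wetted perimeter P = b + 2y = 7.21 + 2×5.59 = 18.39 ft.
Hydraulic radius R = A/P = 40.3/18.39 = 2.192 ft.
Manning's equation: Q = (1.486/n) A R^(2/3) S^(1/2) = (1.486/0.024) × 40.3 × 2.192^(2/3) × 0.011^(1/2) = 442 ft³/s.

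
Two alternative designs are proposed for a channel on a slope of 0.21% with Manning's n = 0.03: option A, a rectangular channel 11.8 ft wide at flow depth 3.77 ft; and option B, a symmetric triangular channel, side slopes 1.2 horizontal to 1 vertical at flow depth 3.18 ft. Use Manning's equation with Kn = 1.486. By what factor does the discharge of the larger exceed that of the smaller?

5.59

Channel A: Flow area A = b·y = 11.8 × 3.77 = 44.49 ft². Wetted perimeter P = b + 2y = 11.8 + 2×3.77 = 19.34 ft. Hydraulic radius R = A/P = 44.49/19.34 = 2.3 ft. Q_A = (1.486/0.03)·44.49·2.3^(2/3)·√0.0021 = 176 ft³/s.
Channel B: For a triangular section with side slope z = 1.2: A = zy² = 1.2×3.18² = 12.13 ft²; P = 2y√(1+z²) = 2×3.18×1.562 = 9.935 ft. Hydraulic radius R = A/P = 12.13/9.935 = 1.221 ft. Q_B = (1.486/0.03)·12.13·1.221^(2/3)·√0.0021 = 31.47 ft³/s.
The larger discharge is 176 ft³/s and the smaller is 31.47 ft³/s; the ratio is 5.59.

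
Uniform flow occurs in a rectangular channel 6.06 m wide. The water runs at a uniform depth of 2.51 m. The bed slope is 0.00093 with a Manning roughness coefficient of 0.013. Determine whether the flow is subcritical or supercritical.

Flow area A = b·y = 6.06 × 2.51 = 15.21 m². Wetted perimeter P = b + 2y = 6.06 + 2×2.51 = 11.08 m.
Hydraulic radius R = A/P = 15.21/11.08 = 1.373 m.
V = (1/n) R^(2/3) √S = (1/0.013) × 1.373^(2/3) × √0.00093 = 2.898 m/s. Hydraulic depth D_h = A/T = 15.21/6.06 = 2.51 m.
Froude number Fr = V/√(g·D_h) = 2.898/√(9.81×2.51) = 0.584, which is less than 1, so the flow is subcritical.

subcritical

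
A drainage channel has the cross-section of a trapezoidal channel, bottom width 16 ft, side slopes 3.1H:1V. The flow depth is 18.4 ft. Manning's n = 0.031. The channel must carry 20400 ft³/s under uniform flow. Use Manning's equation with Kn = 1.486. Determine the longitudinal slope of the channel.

With bottom width b = 16 ft and side slope z = 3.1: A = (b + zy)y = (16 + 3.1×18.4)×18.4 = 1344 ft²; P = b + 2y√(1+z²) = 16 + 2×18.4×3.257 = 135.9 ft.
Hydraulic radius R = A/P = 1344/135.9 = 9.891 ft.
From Manning's equation, S = [nQ / (1.486 A R^(2/3))]² = [0.031 × 20400 / (1.486 × 1344 × 9.891^(2/3))]² = 0.00472.

S = 0.00472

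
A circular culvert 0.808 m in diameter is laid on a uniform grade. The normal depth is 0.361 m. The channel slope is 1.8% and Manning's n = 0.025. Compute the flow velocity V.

For a circular section of diameter D = 0.808 m at depth y = 0.361 m, the central angle is θ = 2 arccos(1 − 2y/D) = 2.928 rad. Then A = (D²/8)(θ − sin θ) = 0.2217 m² and P = Dθ/2 = 1.183 m.
Hydraulic radius R = A/P = 0.2217/1.183 = 0.1874 m.
From Manning's equation, V = (1/n) R^(2/3) S^(1/2) = (1/0.025) × 0.1874^(2/3) × 0.018^(1/2) = 1.76 m/s.

V = 1.76 m/s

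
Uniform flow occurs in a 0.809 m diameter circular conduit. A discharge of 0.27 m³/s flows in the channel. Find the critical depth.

y_c = 0.308 m

At critical depth, Q² T / (g A³) = 1, i.e. A³/T = Q²/g = 0.27²/9.81 = 0.007431.
At y = 0.235 m: A³/T = 0.002597 — low.
At y = 0.348 m: A³/T = 0.0118 — high.
At y = 0.308 m: A³/T = 0.007385 — matches.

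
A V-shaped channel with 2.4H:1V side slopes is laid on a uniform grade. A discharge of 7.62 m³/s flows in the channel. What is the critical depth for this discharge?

At critical depth, Q² T / (g A³) = 1, i.e. A³/T = Q²/g = 7.62²/9.81 = 5.919.
Trying y = 1.3 m: A³/T = 10.69 — too large.
Trying y = 0.884 m: A³/T = 1.555 — too small.
Trying y = 1.15 m: A³/T = 5.793 — ≈ 5.919.

y_c = 1.15 m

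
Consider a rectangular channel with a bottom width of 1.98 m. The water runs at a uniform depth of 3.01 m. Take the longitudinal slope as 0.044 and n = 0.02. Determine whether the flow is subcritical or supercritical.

Flow area A = b·y = 1.98 × 3.01 = 5.96 m². Wetted perimeter P = b + 2y = 1.98 + 2×3.01 = 8 m.
Hydraulic radius R = A/P = 5.96/8 = 0.745 m.
V = (1/n) R^(2/3) √S = (1/0.02) × 0.745^(2/3) × √0.044 = 8.619 m/s. Hydraulic depth D_h = A/T = 5.96/1.98 = 3.01 m.
Froude number Fr = V/√(g·D_h) = 8.619/√(9.81×3.01) = 1.59, which is greater than 1, so the flow is supercritical.

supercritical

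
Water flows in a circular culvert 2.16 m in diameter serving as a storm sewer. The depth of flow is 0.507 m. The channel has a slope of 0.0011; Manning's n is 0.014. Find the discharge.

Q = 0.696 m³/s

For a circular section of diameter D = 2.16 m at depth y = 0.507 m, the central angle is θ = 2 arccos(1 − 2y/D) = 2.023 rad. Then A = (D²/8)(θ − sin θ) = 0.6553 m² and P = Dθ/2 = 2.185 m.
Hydraulic radius R = A/P = 0.6553/2.185 = 0.2999 m.
Manning's equation: Q = (1/n) A R^(2/3) S^(1/2) = (1/0.014) × 0.6553 × 0.2999^(2/3) × 0.0011^(1/2) = 0.696 m³/s.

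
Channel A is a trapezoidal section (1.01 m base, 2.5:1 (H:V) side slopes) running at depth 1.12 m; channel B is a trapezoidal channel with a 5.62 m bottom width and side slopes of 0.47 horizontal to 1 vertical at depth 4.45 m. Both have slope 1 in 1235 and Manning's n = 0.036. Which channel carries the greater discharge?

channel B

Channel A: With bottom width b = 1.01 m and side slope z = 2.5: A = (b + zy)y = (1.01 + 2.5×1.12)×1.12 = 4.267 m²; P = b + 2y√(1+z²) = 1.01 + 2×1.12×2.693 = 7.041 m. Hydraulic radius R = A/P = 4.267/7.041 = 0.606 m. Q_A = (1/0.036)·4.267·0.606^(2/3)·√0.0008097 = 2.415 m³/s.
Channel B: With bottom width b = 5.62 m and side slope z = 0.47: A = (b + zy)y = (5.62 + 0.47×4.45)×4.45 = 34.32 m²; P = b + 2y√(1+z²) = 5.62 + 2×4.45×1.105 = 15.45 m. Hydraulic radius R = A/P = 34.32/15.45 = 2.221 m. Q_B = (1/0.036)·34.32·2.221^(2/3)·√0.0008097 = 46.17 m³/s.
Q_A = 2.415 m³/s vs Q_B = 46.17 m³/s, so channel B carries more.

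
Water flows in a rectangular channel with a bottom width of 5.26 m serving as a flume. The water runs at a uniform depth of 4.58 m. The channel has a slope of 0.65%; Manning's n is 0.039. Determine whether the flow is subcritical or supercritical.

Flow area A = b·y = 5.26 × 4.58 = 24.09 m². Wetted perimeter P = b + 2y = 5.26 + 2×4.58 = 14.42 m.
Hydraulic radius R = A/P = 24.09/14.42 = 1.671 m.
V = (1/n) R^(2/3) √S = (1/0.039) × 1.671^(2/3) × √0.0065 = 2.911 m/s. Hydraulic depth D_h = A/T = 24.09/5.26 = 4.58 m.
Froude number Fr = V/√(g·D_h) = 2.911/√(9.81×4.58) = 0.434, which is less than 1, so the flow is subcritical.

subcritical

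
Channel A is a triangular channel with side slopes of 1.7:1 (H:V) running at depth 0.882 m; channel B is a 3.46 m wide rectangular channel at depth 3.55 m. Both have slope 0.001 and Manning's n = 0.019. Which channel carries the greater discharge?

channel B

Channel A: For a triangular section with side slope z = 1.7: A = zy² = 1.7×0.882² = 1.322 m²; P = 2y√(1+z²) = 2×0.882×1.972 = 3.479 m. Hydraulic radius R = A/P = 1.322/3.479 = 0.3801 m. Q_A = (1/0.019)·1.322·0.3801^(2/3)·√0.001 = 1.155 m³/s.
Channel B: Flow area A = b·y = 3.46 × 3.55 = 12.28 m². Wetted perimeter P = b + 2y = 3.46 + 2×3.55 = 10.56 m. Hydraulic radius R = A/P = 12.28/10.56 = 1.163 m. Q_B = (1/0.019)·12.28·1.163^(2/3)·√0.001 = 22.61 m³/s.
Q_A = 1.155 m³/s vs Q_B = 22.61 m³/s, so channel B carries more.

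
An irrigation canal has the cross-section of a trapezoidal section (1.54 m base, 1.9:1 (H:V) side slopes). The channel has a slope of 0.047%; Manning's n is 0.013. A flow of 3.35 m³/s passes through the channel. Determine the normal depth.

Manning's equation rearranged: A R^(2/3) = nQ / (1·√S) = 0.013 × 3.35 / (√0.00047) = 2.009.
Trying y = 1.08 m: A R^(2/3) = 2.845 — high.
Trying y = 0.667 m: A R^(2/3) = 1.059 — low.
Trying y = 0.915 m: A R^(2/3) = 2.01 — close enough.

y_n = 0.915 m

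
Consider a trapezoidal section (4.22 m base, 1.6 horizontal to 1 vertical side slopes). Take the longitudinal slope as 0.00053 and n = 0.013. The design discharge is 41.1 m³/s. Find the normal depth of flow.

Manning's equation rearranged: A R^(2/3) = nQ / (1·√S) = 0.013 × 41.1 / (√0.00053) = 23.21.
At y = 2.88 m: A R^(2/3) = 36 — high.
At y = 1.87 m: A R^(2/3) = 15.2 — low.
At y = 2.32 m: A R^(2/3) = 23.23 — ≈ 23.21.

y_n = 2.32 m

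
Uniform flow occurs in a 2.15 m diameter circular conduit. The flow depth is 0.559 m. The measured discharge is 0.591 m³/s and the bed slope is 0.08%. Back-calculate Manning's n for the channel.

For a circular section of diameter D = 2.15 m at depth y = 0.559 m, the central angle is θ = 2 arccos(1 − 2y/D) = 2.14 rad. Then A = (D²/8)(θ − sin θ) = 0.7501 m² and P = Dθ/2 = 2.301 m.
Hydraulic radius R = A/P = 0.7501/2.301 = 0.326 m.
Rearranging Manning's equation: n = (1/Q) A R^(2/3) S^(1/2) = (1/0.591) × 0.7501 × 0.326^(2/3) × √0.0008 = 0.017.

n = 0.017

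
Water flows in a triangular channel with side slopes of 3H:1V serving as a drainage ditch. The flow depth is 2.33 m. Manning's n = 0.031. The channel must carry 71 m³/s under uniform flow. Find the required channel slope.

S = 0.016

For a triangular section with side slope z = 3: A = zy² = 3×2.33² = 16.29 m²; P = 2y√(1+z²) = 2×2.33×3.162 = 14.74 m.
Hydraulic radius R = A/P = 16.29/14.74 = 1.105 m.
From Manning's equation, S = [nQ / (1 A R^(2/3))]² = [0.031 × 71 / (1 × 16.29 × 1.105^(2/3))]² = 0.016.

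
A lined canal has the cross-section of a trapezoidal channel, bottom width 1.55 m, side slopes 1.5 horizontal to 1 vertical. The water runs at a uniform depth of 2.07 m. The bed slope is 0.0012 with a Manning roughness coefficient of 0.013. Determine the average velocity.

With bottom width b = 1.55 m and side slope z = 1.5: A = (b + zy)y = (1.55 + 1.5×2.07)×2.07 = 9.636 m²; P = b + 2y√(1+z²) = 1.55 + 2×2.07×1.803 = 9.013 m.
Hydraulic radius R = A/P = 9.636/9.013 = 1.069 m.
From Manning's equation, V = (1/n) R^(2/3) S^(1/2) = (1/0.013) × 1.069^(2/3) × 0.0012^(1/2) = 2.79 m/s.

V = 2.79 m/s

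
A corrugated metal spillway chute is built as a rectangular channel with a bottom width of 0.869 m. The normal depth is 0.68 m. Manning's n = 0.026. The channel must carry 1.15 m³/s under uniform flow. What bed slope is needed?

Flow area A = b·y = 0.869 × 0.68 = 0.5909 m². Wetted perimeter P = b + 2y = 0.869 + 2×0.68 = 2.229 m.
Hydraulic radius R = A/P = 0.5909/2.229 = 0.2651 m.
From Manning's equation, S = [nQ / (1 A R^(2/3))]² = [0.026 × 1.15 / (1 × 0.5909 × 0.2651^(2/3))]² = 0.015.

S = 0.015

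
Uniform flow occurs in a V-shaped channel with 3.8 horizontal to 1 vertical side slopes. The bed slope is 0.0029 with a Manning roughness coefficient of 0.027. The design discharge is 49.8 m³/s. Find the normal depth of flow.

y_n = 2.43 m

Manning's equation rearranged: A R^(2/3) = nQ / (1·√S) = 0.027 × 49.8 / (√0.0029) = 24.97.
Trying y = 2.11 m: A R^(2/3) = 17.15 — too small.
Trying y = 2.43 m: A R^(2/3) = 24.99 — ≈ 24.97.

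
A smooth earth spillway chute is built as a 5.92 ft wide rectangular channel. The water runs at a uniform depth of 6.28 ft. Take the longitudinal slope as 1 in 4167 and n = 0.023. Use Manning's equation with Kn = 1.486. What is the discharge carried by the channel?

Q = 59.3 ft³/s

Flow area A = b·y = 5.92 × 6.28 = 37.18 ft². Wetted perimeter P = b + 2y = 5.92 + 2×6.28 = 18.48 ft.
Hydraulic radius R = A/P = 37.18/18.48 = 2.012 ft.
Manning's equation: Q = (1.486/n) A R^(2/3) S^(1/2) = (1.486/0.023) × 37.18 × 2.012^(2/3) × 0.00024^(1/2) = 59.3 ft³/s.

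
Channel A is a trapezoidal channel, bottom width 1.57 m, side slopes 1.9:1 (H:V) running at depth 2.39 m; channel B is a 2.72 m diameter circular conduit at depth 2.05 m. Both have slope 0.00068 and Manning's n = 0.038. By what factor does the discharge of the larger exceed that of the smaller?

Channel A: With bottom width b = 1.57 m and side slope z = 1.9: A = (b + zy)y = (1.57 + 1.9×2.39)×2.39 = 14.61 m²; P = b + 2y√(1+z²) = 1.57 + 2×2.39×2.147 = 11.83 m. Hydraulic radius R = A/P = 14.61/11.83 = 1.234 m. Q_A = (1/0.038)·14.61·1.234^(2/3)·√0.00068 = 11.53 m³/s.
Channel B: For a circular section of diameter D = 2.72 m at depth y = 2.05 m, the central angle is θ = 2 arccos(1 − 2y/D) = 4.206 rad. Then A = (D²/8)(θ − sin θ) = 4.698 m² and P = Dθ/2 = 5.72 m. Hydraulic radius R = A/P = 4.698/5.72 = 0.8214 m. Q_B = (1/0.038)·4.698·0.8214^(2/3)·√0.00068 = 2.828 m³/s.
The larger discharge is 11.53 m³/s and the smaller is 2.828 m³/s; the ratio is 4.08.

4.08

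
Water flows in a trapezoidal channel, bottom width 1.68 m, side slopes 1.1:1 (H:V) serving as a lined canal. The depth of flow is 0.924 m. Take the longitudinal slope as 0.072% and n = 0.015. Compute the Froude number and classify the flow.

subcritical

With bottom width b = 1.68 m and side slope z = 1.1: A = (b + zy)y = (1.68 + 1.1×0.924)×0.924 = 2.491 m²; P = b + 2y√(1+z²) = 1.68 + 2×0.924×1.487 = 4.427 m.
Hydraulic radius R = A/P = 2.491/4.427 = 0.5628 m.
V = (1/n) R^(2/3) √S = (1/0.015) × 0.5628^(2/3) × √0.00072 = 1.219 m/s. Hydraulic depth D_h = A/T = 2.491/3.713 = 0.671 m.
Froude number Fr = V/√(g·D_h) = 1.219/√(9.81×0.671) = 0.475, which is less than 1, so the flow is subcritical.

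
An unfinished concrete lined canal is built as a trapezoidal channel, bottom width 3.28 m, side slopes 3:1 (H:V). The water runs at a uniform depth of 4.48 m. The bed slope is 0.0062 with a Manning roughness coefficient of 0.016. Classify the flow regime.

With bottom width b = 3.28 m and side slope z = 3: A = (b + zy)y = (3.28 + 3×4.48)×4.48 = 74.91 m²; P = b + 2y√(1+z²) = 3.28 + 2×4.48×3.162 = 31.61 m.
Hydraulic radius R = A/P = 74.91/31.61 = 2.369 m.
V = (1/n) R^(2/3) √S = (1/0.016) × 2.369^(2/3) × √0.0062 = 8.746 m/s. Hydraulic depth D_h = A/T = 74.91/30.16 = 2.484 m.
Froude number Fr = V/√(g·D_h) = 8.746/√(9.81×2.484) = 1.77, which is greater than 1, so the flow is supercritical.

supercritical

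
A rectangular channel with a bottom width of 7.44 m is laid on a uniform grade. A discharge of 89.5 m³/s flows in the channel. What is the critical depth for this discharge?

y_c = 2.45 m

For a rectangular channel, critical depth y_c = (q²/g)^(1/3) where q = Q/b = 89.5/7.44 = 12.03 m²/s.
So y_c = (12.03²/9.81)^(1/3) = 2.45 m.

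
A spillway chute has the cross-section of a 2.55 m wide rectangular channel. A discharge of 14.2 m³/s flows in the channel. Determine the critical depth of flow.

y_c = 1.47 m

For a rectangular channel, critical depth y_c = (q²/g)^(1/3) where q = Q/b = 14.2/2.55 = 5.569 m²/s.
So y_c = (5.569²/9.81)^(1/3) = 1.47 m.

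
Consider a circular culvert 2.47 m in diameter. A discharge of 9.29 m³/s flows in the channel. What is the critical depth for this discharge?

At critical depth, Q² T / (g A³) = 1, i.e. A³/T = Q²/g = 9.29²/9.81 = 8.798.
Try y = 1.13 m: A³/T = 3.964 — too small.
Try y = 1.78 m: A³/T = 22.8 — too large.
Try y = 1.39 m: A³/T = 8.746 — matches.

y_c = 1.39 m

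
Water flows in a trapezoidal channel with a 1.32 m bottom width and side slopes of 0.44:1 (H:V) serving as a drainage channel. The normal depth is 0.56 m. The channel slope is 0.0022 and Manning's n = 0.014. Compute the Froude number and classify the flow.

subcritical

With bottom width b = 1.32 m and side slope z = 0.44: A = (b + zy)y = (1.32 + 0.44×0.56)×0.56 = 0.8772 m²; P = b + 2y√(1+z²) = 1.32 + 2×0.56×1.093 = 2.544 m.
Hydraulic radius R = A/P = 0.8772/2.544 = 0.3449 m.
V = (1/n) R^(2/3) √S = (1/0.014) × 0.3449^(2/3) × √0.0022 = 1.648 m/s. Hydraulic depth D_h = A/T = 0.8772/1.813 = 0.4839 m.
Froude number Fr = V/√(g·D_h) = 1.648/√(9.81×0.4839) = 0.756, which is less than 1, so the flow is subcritical.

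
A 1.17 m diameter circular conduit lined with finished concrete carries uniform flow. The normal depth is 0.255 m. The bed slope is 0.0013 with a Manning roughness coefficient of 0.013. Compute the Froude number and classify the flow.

For a circular section of diameter D = 1.17 m at depth y = 0.255 m, the central angle is θ = 2 arccos(1 − 2y/D) = 1.943 rad. Then A = (D²/8)(θ − sin θ) = 0.1731 m² and P = Dθ/2 = 1.137 m.
Hydraulic radius R = A/P = 0.1731/1.137 = 0.1523 m.
V = (1/n) R^(2/3) √S = (1/0.013) × 0.1523^(2/3) × √0.0013 = 0.7908 m/s. Hydraulic depth D_h = A/T = 0.1731/0.9661 = 0.1791 m.
Froude number Fr = V/√(g·D_h) = 0.7908/√(9.81×0.1791) = 0.597, which is less than 1, so the flow is subcritical.

subcritical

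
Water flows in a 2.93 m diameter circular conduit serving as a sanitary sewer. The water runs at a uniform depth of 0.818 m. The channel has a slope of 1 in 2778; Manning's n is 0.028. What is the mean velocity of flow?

V = 0.411 m/s

For a circular section of diameter D = 2.93 m at depth y = 0.818 m, the central angle is θ = 2 arccos(1 − 2y/D) = 2.227 rad. Then A = (D²/8)(θ − sin θ) = 1.539 m² and P = Dθ/2 = 3.262 m.
Hydraulic radius R = A/P = 1.539/3.262 = 0.4718 m.
From Manning's equation, V = (1/n) R^(2/3) S^(1/2) = (1/0.028) × 0.4718^(2/3) × 0.00036^(1/2) = 0.411 m/s.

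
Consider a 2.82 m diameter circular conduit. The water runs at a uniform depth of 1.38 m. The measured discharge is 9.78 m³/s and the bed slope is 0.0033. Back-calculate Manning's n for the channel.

n = 0.014

For a circular section of diameter D = 2.82 m at depth y = 1.38 m, the central angle is θ = 2 arccos(1 − 2y/D) = 3.099 rad. Then A = (D²/8)(θ − sin θ) = 3.038 m² and P = Dθ/2 = 4.37 m.
Hydraulic radius R = A/P = 3.038/4.37 = 0.6953 m.
Rearranging Manning's equation: n = (1/Q) A R^(2/3) S^(1/2) = (1/9.78) × 3.038 × 0.6953^(2/3) × √0.0033 = 0.014.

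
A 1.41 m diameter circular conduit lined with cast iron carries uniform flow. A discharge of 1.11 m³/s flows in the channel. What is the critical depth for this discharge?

At critical depth, Q² T / (g A³) = 1, i.e. A³/T = Q²/g = 1.11²/9.81 = 0.1256.
At y = 0.654 m: A³/T = 0.2533 — over.
At y = 0.385 m: A³/T = 0.03284 — short.
At y = 0.545 m: A³/T = 0.1259 — ≈ 0.1256.

y_c = 0.545 m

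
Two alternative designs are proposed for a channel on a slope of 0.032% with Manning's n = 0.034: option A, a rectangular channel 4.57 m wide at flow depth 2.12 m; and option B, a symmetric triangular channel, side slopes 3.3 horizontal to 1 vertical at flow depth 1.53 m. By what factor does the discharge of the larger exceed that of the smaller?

Channel A: Flow area A = b·y = 4.57 × 2.12 = 9.688 m². Wetted perimeter P = b + 2y = 4.57 + 2×2.12 = 8.81 m. Hydraulic radius R = A/P = 9.688/8.81 = 1.1 m. Q_A = (1/0.034)·9.688·1.1^(2/3)·√0.00032 = 5.431 m³/s.
Channel B: For a triangular section with side slope z = 3.3: A = zy² = 3.3×1.53² = 7.725 m²; P = 2y√(1+z²) = 2×1.53×3.448 = 10.55 m. Hydraulic radius R = A/P = 7.725/10.55 = 0.7321 m. Q_B = (1/0.034)·7.725·0.7321^(2/3)·√0.00032 = 3.302 m³/s.
The larger discharge is 5.431 m³/s and the smaller is 3.302 m³/s; the ratio is 1.64.

1.64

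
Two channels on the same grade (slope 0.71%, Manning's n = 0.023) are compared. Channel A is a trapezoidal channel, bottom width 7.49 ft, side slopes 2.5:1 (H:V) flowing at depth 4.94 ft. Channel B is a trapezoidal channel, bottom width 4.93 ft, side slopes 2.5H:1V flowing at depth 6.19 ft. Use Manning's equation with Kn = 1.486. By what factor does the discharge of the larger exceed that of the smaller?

Channel A: With bottom width b = 7.49 ft and side slope z = 2.5: A = (b + zy)y = (7.49 + 2.5×4.94)×4.94 = 98.01 ft²; P = b + 2y√(1+z²) = 7.49 + 2×4.94×2.693 = 34.09 ft. Hydraulic radius R = A/P = 98.01/34.09 = 2.875 ft. Q_A = (1.486/0.023)·98.01·2.875^(2/3)·√0.0071 = 1079 ft³/s.
Channel B: With bottom width b = 4.93 ft and side slope z = 2.5: A = (b + zy)y = (4.93 + 2.5×6.19)×6.19 = 126.3 ft²; P = b + 2y√(1+z²) = 4.93 + 2×6.19×2.693 = 38.26 ft. Hydraulic radius R = A/P = 126.3/38.26 = 3.301 ft. Q_B = (1.486/0.023)·126.3·3.301^(2/3)·√0.0071 = 1524 ft³/s.
The larger discharge is 1524 ft³/s and the smaller is 1079 ft³/s; the ratio is 1.41.

1.41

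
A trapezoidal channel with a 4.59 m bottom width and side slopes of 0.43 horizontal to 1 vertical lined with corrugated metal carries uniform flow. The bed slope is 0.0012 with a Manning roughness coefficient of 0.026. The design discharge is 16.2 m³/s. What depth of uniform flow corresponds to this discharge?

y_n = 1.97 m

Manning's equation rearranged: A R^(2/3) = nQ / (1·√S) = 0.026 × 16.2 / (√0.0012) = 12.16.
Trying y = 2.46 m: A R^(2/3) = 17.36 — too large.
Trying y = 1.35 m: A R^(2/3) = 6.637 — too small.
Trying y = 1.97 m: A R^(2/3) = 12.14 — ≈ 12.16.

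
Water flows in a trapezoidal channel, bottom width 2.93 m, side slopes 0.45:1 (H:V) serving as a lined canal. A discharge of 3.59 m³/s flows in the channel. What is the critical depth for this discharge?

At critical depth, Q² T / (g A³) = 1, i.e. A³/T = Q²/g = 3.59²/9.81 = 1.314.
Trying y = 0.568 m: A³/T = 1.722 — high.
Trying y = 0.433 m: A³/T = 0.7462 — low.
Trying y = 0.52 m: A³/T = 1.311 — close enough.

y_c = 0.52 m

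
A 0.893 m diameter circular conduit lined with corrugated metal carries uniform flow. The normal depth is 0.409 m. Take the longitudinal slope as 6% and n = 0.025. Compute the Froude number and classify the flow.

For a circular section of diameter D = 0.893 m at depth y = 0.409 m, the central angle is θ = 2 arccos(1 − 2y/D) = 2.973 rad. Then A = (D²/8)(θ − sin θ) = 0.2797 m² and P = Dθ/2 = 1.328 m.
Hydraulic radius R = A/P = 0.2797/1.328 = 0.2107 m.
V = (1/n) R^(2/3) √S = (1/0.025) × 0.2107^(2/3) × √0.06 = 3.469 m/s. Hydraulic depth D_h = A/T = 0.2797/0.8898 = 0.3143 m.
Froude number Fr = V/√(g·D_h) = 3.469/√(9.81×0.3143) = 1.98, which is greater than 1, so the flow is supercritical.

supercritical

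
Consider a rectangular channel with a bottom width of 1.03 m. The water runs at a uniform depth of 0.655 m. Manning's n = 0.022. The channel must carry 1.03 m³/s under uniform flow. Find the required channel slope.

Flow area A = b·y = 1.03 × 0.655 = 0.6747 m². Wetted perimeter P = b + 2y = 1.03 + 2×0.655 = 2.34 m.
Hydraulic radius R = A/P = 0.6747/2.34 = 0.2883 m.
From Manning's equation, S = [nQ / (1 A R^(2/3))]² = [0.022 × 1.03 / (1 × 0.6747 × 0.2883^(2/3))]² = 0.00592.

S = 0.00592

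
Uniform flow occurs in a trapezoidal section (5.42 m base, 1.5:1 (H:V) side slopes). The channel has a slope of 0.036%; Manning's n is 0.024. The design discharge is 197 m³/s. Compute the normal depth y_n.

y_n = 6.83 m

Manning's equation rearranged: A R^(2/3) = nQ / (1·√S) = 0.024 × 197 / (√0.00036) = 249.2.
Trying y = 5.81 m: A R^(2/3) = 175.1 — too small.
Trying y = 8.48 m: A R^(2/3) = 405.1 — too large.
Trying y = 6.83 m: A R^(2/3) = 249.5 — matches.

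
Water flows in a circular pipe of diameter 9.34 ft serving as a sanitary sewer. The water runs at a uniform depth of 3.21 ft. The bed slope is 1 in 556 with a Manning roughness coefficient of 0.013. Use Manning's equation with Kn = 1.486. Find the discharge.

Q = 149 ft³/s

For a circular section of diameter D = 9.34 ft at depth y = 3.21 ft, the central angle is θ = 2 arccos(1 − 2y/D) = 2.506 rad. Then A = (D²/8)(θ − sin θ) = 20.85 ft² and P = Dθ/2 = 11.7 ft.
Hydraulic radius R = A/P = 20.85/11.7 = 1.782 ft.
Manning's equation: Q = (1.486/n) A R^(2/3) S^(1/2) = (1.486/0.013) × 20.85 × 1.782^(2/3) × 0.001799^(1/2) = 149 ft³/s.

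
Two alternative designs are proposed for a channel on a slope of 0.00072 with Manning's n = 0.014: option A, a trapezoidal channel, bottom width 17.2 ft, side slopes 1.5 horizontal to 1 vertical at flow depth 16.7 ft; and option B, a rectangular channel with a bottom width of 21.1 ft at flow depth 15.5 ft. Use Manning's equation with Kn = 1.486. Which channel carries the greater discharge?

Channel A: With bottom width b = 17.2 ft and side slope z = 1.5: A = (b + zy)y = (17.2 + 1.5×16.7)×16.7 = 705.6 ft²; P = b + 2y√(1+z²) = 17.2 + 2×16.7×1.803 = 77.41 ft. Hydraulic radius R = A/P = 705.6/77.41 = 9.114 ft. Q_A = (1.486/0.014)·705.6·9.114^(2/3)·√0.00072 = 8768 ft³/s.
Channel B: Flow area A = b·y = 21.1 × 15.5 = 327.1 ft². Wetted perimeter P = b + 2y = 21.1 + 2×15.5 = 52.1 ft. Hydraulic radius R = A/P = 327.1/52.1 = 6.277 ft. Q_B = (1.486/0.014)·327.1·6.277^(2/3)·√0.00072 = 3170 ft³/s.
Q_A = 8768 ft³/s vs Q_B = 3170 ft³/s, so channel A carries more.

channel A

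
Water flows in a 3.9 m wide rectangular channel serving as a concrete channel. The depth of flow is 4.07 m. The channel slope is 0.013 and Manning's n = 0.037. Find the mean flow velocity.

V = 3.71 m/s

Flow area A = b·y = 3.9 × 4.07 = 15.87 m². Wetted perimeter P = b + 2y = 3.9 + 2×4.07 = 12.04 m.
Hydraulic radius R = A/P = 15.87/12.04 = 1.318 m.
From Manning's equation, V = (1/n) R^(2/3) S^(1/2) = (1/0.037) × 1.318^(2/3) × 0.013^(1/2) = 3.71 m/s.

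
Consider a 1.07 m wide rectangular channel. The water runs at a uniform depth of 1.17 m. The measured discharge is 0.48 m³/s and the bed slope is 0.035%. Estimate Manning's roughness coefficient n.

Flow area A = b·y = 1.07 × 1.17 = 1.252 m². Wetted perimeter P = b + 2y = 1.07 + 2×1.17 = 3.41 m.
Hydraulic radius R = A/P = 1.252/3.41 = 0.3671 m.
Rearranging Manning's equation: n = (1/Q) A R^(2/3) S^(1/2) = (1/0.48) × 1.252 × 0.3671^(2/3) × √0.00035 = 0.025.

n = 0.025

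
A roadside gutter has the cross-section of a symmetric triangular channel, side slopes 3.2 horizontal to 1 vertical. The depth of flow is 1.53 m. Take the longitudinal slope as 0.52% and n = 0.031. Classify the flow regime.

For a triangular section with side slope z = 3.2: A = zy² = 3.2×1.53² = 7.491 m²; P = 2y√(1+z²) = 2×1.53×3.353 = 10.26 m.
Hydraulic radius R = A/P = 7.491/10.26 = 0.7302 m.
V = (1/n) R^(2/3) √S = (1/0.031) × 0.7302^(2/3) × √0.0052 = 1.886 m/s. Hydraulic depth D_h = A/T = 7.491/9.792 = 0.765 m.
Froude number Fr = V/√(g·D_h) = 1.886/√(9.81×0.765) = 0.689, which is less than 1, so the flow is subcritical.

subcritical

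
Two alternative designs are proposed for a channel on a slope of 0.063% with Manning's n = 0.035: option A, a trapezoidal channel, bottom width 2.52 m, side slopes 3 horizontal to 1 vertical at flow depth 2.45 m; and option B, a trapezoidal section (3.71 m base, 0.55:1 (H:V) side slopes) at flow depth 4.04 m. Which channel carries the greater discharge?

Channel A: With bottom width b = 2.52 m and side slope z = 3: A = (b + zy)y = (2.52 + 3×2.45)×2.45 = 24.18 m²; P = b + 2y√(1+z²) = 2.52 + 2×2.45×3.162 = 18.02 m. Hydraulic radius R = A/P = 24.18/18.02 = 1.342 m. Q_A = (1/0.035)·24.18·1.342^(2/3)·√0.00063 = 21.1 m³/s.
Channel B: With bottom width b = 3.71 m and side slope z = 0.55: A = (b + zy)y = (3.71 + 0.55×4.04)×4.04 = 23.97 m²; P = b + 2y√(1+z²) = 3.71 + 2×4.04×1.141 = 12.93 m. Hydraulic radius R = A/P = 23.97/12.93 = 1.853 m. Q_B = (1/0.035)·23.97·1.853^(2/3)·√0.00063 = 25.93 m³/s.
Q_A = 21.1 m³/s vs Q_B = 25.93 m³/s, so channel B carries more.

channel B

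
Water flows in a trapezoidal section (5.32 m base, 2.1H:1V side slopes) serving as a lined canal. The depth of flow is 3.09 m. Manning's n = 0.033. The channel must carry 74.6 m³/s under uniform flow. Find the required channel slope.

S = 0.002

With bottom width b = 5.32 m and side slope z = 2.1: A = (b + zy)y = (5.32 + 2.1×3.09)×3.09 = 36.49 m²; P = b + 2y√(1+z²) = 5.32 + 2×3.09×2.326 = 19.69 m.
Hydraulic radius R = A/P = 36.49/19.69 = 1.853 m.
From Manning's equation, S = [nQ / (1 A R^(2/3))]² = [0.033 × 74.6 / (1 × 36.49 × 1.853^(2/3))]² = 0.002.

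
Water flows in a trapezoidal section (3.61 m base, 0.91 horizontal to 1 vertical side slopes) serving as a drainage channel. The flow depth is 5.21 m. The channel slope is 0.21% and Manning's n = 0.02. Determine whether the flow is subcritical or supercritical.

subcritical

With bottom width b = 3.61 m and side slope z = 0.91: A = (b + zy)y = (3.61 + 0.91×5.21)×5.21 = 43.51 m²; P = b + 2y√(1+z²) = 3.61 + 2×5.21×1.352 = 17.7 m.
Hydraulic radius R = A/P = 43.51/17.7 = 2.458 m.
V = (1/n) R^(2/3) √S = (1/0.02) × 2.458^(2/3) × √0.0021 = 4.174 m/s. Hydraulic depth D_h = A/T = 43.51/13.09 = 3.323 m.
Froude number Fr = V/√(g·D_h) = 4.174/√(9.81×3.323) = 0.731, which is less than 1, so the flow is subcritical.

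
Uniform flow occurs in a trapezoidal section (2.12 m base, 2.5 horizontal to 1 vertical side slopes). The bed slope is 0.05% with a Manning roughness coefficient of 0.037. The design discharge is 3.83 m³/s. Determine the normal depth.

y_n = 1.35 m

Manning's equation rearranged: A R^(2/3) = nQ / (1·√S) = 0.037 × 3.83 / (√0.0005) = 6.337.
At y = 1.54 m: A R^(2/3) = 8.461 — over.
At y = 1.03 m: A R^(2/3) = 3.557 — short.
At y = 1.35 m: A R^(2/3) = 6.34 — close enough.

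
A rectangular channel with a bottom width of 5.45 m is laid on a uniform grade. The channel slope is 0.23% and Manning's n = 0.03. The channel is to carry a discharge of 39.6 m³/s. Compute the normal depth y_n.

Manning's equation rearranged: A R^(2/3) = nQ / (1·√S) = 0.03 × 39.6 / (√0.0023) = 24.77.
Trying y = 3.82 m: A R^(2/3) = 28.37 — high.
Trying y = 2.97 m: A R^(2/3) = 20.46 — low.
Trying y = 3.44 m: A R^(2/3) = 24.79 — close enough.

y_n = 3.44 m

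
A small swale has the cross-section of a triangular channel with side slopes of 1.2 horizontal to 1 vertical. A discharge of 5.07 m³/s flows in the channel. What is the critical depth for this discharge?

At critical depth, Q² T / (g A³) = 1, i.e. A³/T = Q²/g = 5.07²/9.81 = 2.62.
At y = 0.893 m: A³/T = 0.4089 — short.
At y = 1.53 m: A³/T = 6.037 — over.
At y = 1.29 m: A³/T = 2.572 — close enough.

y_c = 1.29 m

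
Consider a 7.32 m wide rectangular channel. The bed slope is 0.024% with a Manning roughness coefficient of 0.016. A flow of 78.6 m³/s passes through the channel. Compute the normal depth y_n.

y_n = 6.33 m

Manning's equation rearranged: A R^(2/3) = nQ / (1·√S) = 0.016 × 78.6 / (√0.00024) = 81.18.
Trying y = 4.4 m: A R^(2/3) = 51.09 — too small.
Trying y = 6.33 m: A R^(2/3) = 81.18 — ≈ 81.18.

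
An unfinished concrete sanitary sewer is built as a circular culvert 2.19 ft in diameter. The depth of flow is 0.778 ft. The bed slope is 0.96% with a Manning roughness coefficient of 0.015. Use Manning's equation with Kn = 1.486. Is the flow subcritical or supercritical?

supercritical

For a circular section of diameter D = 2.19 ft at depth y = 0.778 ft, the central angle is θ = 2 arccos(1 − 2y/D) = 2.554 rad. Then A = (D²/8)(θ − sin θ) = 1.199 ft² and P = Dθ/2 = 2.797 ft.
Hydraulic radius R = A/P = 1.199/2.797 = 0.4287 ft.
V = (1.486/n) R^(2/3) √S = (1.486/0.015) × 0.4287^(2/3) × √0.0096 = 5.519 ft/s. Hydraulic depth D_h = A/T = 1.199/2.096 = 0.572 ft.
Froude number Fr = V/√(g·D_h) = 5.519/√(32.2×0.572) = 1.29, which is greater than 1, so the flow is supercritical.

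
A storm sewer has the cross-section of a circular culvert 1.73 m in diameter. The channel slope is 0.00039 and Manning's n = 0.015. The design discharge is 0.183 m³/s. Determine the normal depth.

y_n = 0.376 m

Manning's equation rearranged: A R^(2/3) = nQ / (1·√S) = 0.015 × 0.183 / (√0.00039) = 0.139.
Try y = 0.318 m: A R^(2/3) = 0.09917 — too small.
Try y = 0.376 m: A R^(2/3) = 0.1392 — close enough.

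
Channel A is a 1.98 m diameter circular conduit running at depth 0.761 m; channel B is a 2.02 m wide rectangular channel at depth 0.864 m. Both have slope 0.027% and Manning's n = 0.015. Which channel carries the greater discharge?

channel B

Channel A: For a circular section of diameter D = 1.98 m at depth y = 0.761 m, the central angle is θ = 2 arccos(1 − 2y/D) = 2.675 rad. Then A = (D²/8)(θ − sin θ) = 1.09 m² and P = Dθ/2 = 2.648 m. Hydraulic radius R = A/P = 1.09/2.648 = 0.4117 m. Q_A = (1/0.015)·1.09·0.4117^(2/3)·√0.00027 = 0.6609 m³/s.
Channel B: Flow area A = b·y = 2.02 × 0.864 = 1.745 m². Wetted perimeter P = b + 2y = 2.02 + 2×0.864 = 3.748 m. Hydraulic radius R = A/P = 1.745/3.748 = 0.4657 m. Q_B = (1/0.015)·1.745·0.4657^(2/3)·√0.00027 = 1.149 m³/s.
Q_A = 0.6609 m³/s vs Q_B = 1.149 m³/s, so channel B carries more.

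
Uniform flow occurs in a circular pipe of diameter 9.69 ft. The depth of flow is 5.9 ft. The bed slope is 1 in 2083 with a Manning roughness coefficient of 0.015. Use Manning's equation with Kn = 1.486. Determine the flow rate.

Q = 198 ft³/s

For a circular section of diameter D = 9.69 ft at depth y = 5.9 ft, the central angle is θ = 2 arccos(1 − 2y/D) = 3.581 rad. Then A = (D²/8)(θ − sin θ) = 47.01 ft² and P = Dθ/2 = 17.35 ft.
Hydraulic radius R = A/P = 47.01/17.35 = 2.71 ft.
Manning's equation: Q = (1.486/n) A R^(2/3) S^(1/2) = (1.486/0.015) × 47.01 × 2.71^(2/3) × 0.0004801^(1/2) = 198 ft³/s.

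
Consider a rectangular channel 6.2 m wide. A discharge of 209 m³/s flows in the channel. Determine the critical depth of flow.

For a rectangular channel, critical depth y_c = (q²/g)^(1/3) where q = Q/b = 209/6.2 = 33.71 m²/s.
So y_c = (33.71²/9.81)^(1/3) = 4.87 m.

y_c = 4.87 m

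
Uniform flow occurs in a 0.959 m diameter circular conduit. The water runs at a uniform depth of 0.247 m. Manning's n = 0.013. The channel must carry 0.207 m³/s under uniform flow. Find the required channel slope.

S = 0.00441

For a circular section of diameter D = 0.959 m at depth y = 0.247 m, the central angle is θ = 2 arccos(1 − 2y/D) = 2.129 rad. Then A = (D²/8)(θ − sin θ) = 0.1473 m² and P = Dθ/2 = 1.021 m.
Hydraulic radius R = A/P = 0.1473/1.021 = 0.1442 m.
From Manning's equation, S = [nQ / (1 A R^(2/3))]² = [0.013 × 0.207 / (1 × 0.1473 × 0.1442^(2/3))]² = 0.00441.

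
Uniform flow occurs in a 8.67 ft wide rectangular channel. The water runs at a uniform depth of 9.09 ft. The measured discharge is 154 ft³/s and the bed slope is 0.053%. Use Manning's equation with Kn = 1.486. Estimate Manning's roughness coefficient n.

n = 0.0359

Flow area A = b·y = 8.67 × 9.09 = 78.81 ft². Wetted perimeter P = b + 2y = 8.67 + 2×9.09 = 26.85 ft.
Hydraulic radius R = A/P = 78.81/26.85 = 2.935 ft.
Rearranging Manning's equation: n = (1.486/Q) A R^(2/3) S^(1/2) = (1.486/154) × 78.81 × 2.935^(2/3) × √0.00053 = 0.0359.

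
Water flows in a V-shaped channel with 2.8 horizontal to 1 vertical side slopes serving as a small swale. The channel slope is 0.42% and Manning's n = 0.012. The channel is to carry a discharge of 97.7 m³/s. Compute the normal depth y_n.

Manning's equation rearranged: A R^(2/3) = nQ / (1·√S) = 0.012 × 97.7 / (√0.0042) = 18.09.
Trying y = 2.71 m: A R^(2/3) = 24.19 — high.
Trying y = 1.98 m: A R^(2/3) = 10.48 — low.
Trying y = 2.43 m: A R^(2/3) = 18.09 — close enough.

y_n = 2.43 m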